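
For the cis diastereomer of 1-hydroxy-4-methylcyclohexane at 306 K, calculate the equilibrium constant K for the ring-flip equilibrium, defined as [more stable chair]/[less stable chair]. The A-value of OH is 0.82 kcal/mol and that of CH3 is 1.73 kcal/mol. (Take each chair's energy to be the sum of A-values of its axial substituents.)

C1 and C4 have opposite parity, so for the cis isomer the two substituents are one axial and one equatorial in each chair.
Chair I (hydroxyl axial, methyl equatorial): E = 0.82 kcal/mol; chair II (hydroxyl equatorial, methyl axial): E = 1.73 kcal/mol.
ΔG = 0.91 kcal/mol between the two chairs.
K = exp(ΔG/RT) with R = 1.987×10⁻³ kcal mol⁻¹ K⁻¹ and T = 306 K gives K ≈ 4.47.

K ≈ 4.47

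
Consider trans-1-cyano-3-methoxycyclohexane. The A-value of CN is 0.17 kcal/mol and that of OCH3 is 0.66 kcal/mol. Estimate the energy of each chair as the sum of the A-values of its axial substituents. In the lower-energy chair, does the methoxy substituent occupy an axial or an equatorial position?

C1 and C3 have the same parity, so for the trans isomer the two substituents are one axial and one equatorial in each chair.
Chair I (cyano axial, methoxy equatorial): E = 0.17 kcal/mol.
Chair II (cyano equatorial, methoxy axial): E = 0.66 kcal/mol.
Chair I is the more stable (lower-energy) conformer, and in that chair the methoxy group is equatorial.

equatorial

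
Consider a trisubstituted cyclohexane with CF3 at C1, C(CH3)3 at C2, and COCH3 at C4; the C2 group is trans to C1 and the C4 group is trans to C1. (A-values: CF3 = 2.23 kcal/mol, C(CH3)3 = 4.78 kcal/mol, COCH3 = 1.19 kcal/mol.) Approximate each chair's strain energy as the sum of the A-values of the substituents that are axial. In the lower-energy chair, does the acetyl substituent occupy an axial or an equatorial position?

Chair I (trifluoromethyl axial, tert-butyl axial, acetyl axial): E = 8.20 kcal/mol.
Chair II (trifluoromethyl equatorial, tert-butyl equatorial, acetyl equatorial): E = 0.00 kcal/mol.
Chair II is the more stable (lower-energy) conformer, and in that chair the acetyl group is equatorial.

equatorial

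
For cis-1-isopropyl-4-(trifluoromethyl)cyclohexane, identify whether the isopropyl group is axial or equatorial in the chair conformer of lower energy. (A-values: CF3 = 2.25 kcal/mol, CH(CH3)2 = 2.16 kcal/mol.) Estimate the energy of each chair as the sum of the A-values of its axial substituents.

C1 and C4 have opposite parity, so for the cis isomer the two substituents are one axial and one equatorial in each chair.
Chair I (trifluoromethyl axial, isopropyl equatorial): E = 2.25 kcal/mol.
Chair II (trifluoromethyl equatorial, isopropyl axial): E = 2.16 kcal/mol.
Chair II is the more stable (lower-energy) conformer, and in that chair the isopropyl group is axial.

axial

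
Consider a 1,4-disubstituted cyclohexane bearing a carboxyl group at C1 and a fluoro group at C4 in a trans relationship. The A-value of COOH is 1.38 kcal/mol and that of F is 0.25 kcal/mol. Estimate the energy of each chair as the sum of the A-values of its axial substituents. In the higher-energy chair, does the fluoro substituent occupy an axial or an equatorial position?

C1 and C4 have opposite parity, so for the trans isomer the two substituents are e,e in one chair and a,a in the other.
Chair I (carboxyl axial, fluoro axial): E = 1.63 kcal/mol.
Chair II (carboxyl equatorial, fluoro equatorial): E = 0.00 kcal/mol.
Chair I is the less stable (higher-energy) conformer, and in that chair the fluoro group is axial.

axial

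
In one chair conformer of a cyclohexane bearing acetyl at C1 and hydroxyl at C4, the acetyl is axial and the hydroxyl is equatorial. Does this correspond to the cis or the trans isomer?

cis

C1 and C4 have opposite parity, so their axial bonds point in opposite directions.
With opposite-parity carbons, two substituents on the same face are one axial and one equatorial; opposite faces give both axial or both equatorial.
Here the groups are axial/equatorial → same face → cis.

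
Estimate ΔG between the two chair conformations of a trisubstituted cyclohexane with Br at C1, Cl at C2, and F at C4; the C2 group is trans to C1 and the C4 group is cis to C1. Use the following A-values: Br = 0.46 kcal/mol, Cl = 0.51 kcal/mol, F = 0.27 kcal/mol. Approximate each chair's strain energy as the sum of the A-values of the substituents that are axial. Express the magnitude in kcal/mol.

0.70 kcal/mol

Chair I (bromo axial, chloro axial, fluoro equatorial): E = 0.97 kcal/mol.
Chair II (bromo equatorial, chloro equatorial, fluoro axial): E = 0.27 kcal/mol.
ΔE = 0.97 − 0.27 = 0.70 kcal/mol; chair II is more stable.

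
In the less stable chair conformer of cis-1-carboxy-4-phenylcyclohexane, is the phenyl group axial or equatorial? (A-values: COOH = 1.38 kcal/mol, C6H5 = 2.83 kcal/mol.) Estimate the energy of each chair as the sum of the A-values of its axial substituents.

C1 and C4 have opposite parity, so for the cis isomer the two substituents are one axial and one equatorial in each chair.
Chair I (carboxyl axial, phenyl equatorial): E = 1.38 kcal/mol.
Chair II (carboxyl equatorial, phenyl axial): E = 2.83 kcal/mol.
Chair II is the less stable (higher-energy) conformer, and in that chair the phenyl group is axial.

axial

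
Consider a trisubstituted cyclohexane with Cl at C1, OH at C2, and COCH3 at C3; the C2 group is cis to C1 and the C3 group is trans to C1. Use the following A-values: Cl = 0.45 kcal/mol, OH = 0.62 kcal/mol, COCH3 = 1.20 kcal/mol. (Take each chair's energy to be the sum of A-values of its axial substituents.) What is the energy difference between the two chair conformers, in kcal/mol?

Chair I (chloro axial, hydroxyl equatorial, acetyl equatorial): E = 0.45 kcal/mol.
Chair II (chloro equatorial, hydroxyl axial, acetyl axial): E = 1.82 kcal/mol.
ΔE = 1.82 − 0.45 = 1.37 kcal/mol; chair I is more stable.

1.37 kcal/mol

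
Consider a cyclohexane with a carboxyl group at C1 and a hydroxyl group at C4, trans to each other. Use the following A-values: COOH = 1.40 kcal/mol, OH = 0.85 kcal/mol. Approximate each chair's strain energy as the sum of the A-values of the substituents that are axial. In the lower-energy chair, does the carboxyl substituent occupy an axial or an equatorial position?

C1 and C4 have opposite parity, so for the trans isomer the two substituents are e,e in one chair and a,a in the other.
Chair I (carboxyl axial, hydroxyl axial): E = 2.25 kcal/mol.
Chair II (carboxyl equatorial, hydroxyl equatorial): E = 0.00 kcal/mol.
Chair II is the more stable (lower-energy) conformer, and in that chair the carboxyl group is equatorial.

equatorial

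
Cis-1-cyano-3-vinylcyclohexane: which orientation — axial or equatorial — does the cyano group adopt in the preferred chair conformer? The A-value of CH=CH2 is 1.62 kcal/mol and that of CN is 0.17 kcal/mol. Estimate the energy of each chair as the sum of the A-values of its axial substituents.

C1 and C3 have the same parity, so for the cis isomer the two substituents are e,e in one chair and a,a in the other.
Chair I (vinyl axial, cyano axial): E = 1.79 kcal/mol.
Chair II (vinyl equatorial, cyano equatorial): E = 0.00 kcal/mol.
Chair II is the more stable (lower-energy) conformer, and in that chair the cyano group is equatorial.

equatorial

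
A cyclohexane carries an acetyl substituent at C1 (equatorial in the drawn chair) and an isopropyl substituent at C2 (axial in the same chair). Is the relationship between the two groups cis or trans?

C1 and C2 have opposite parity, so their axial bonds point in opposite directions.
With opposite-parity carbons, two substituents on the same face are one axial and one equatorial; opposite faces give both axial or both equatorial.
Here the groups are equatorial/axial → same face → cis.

cis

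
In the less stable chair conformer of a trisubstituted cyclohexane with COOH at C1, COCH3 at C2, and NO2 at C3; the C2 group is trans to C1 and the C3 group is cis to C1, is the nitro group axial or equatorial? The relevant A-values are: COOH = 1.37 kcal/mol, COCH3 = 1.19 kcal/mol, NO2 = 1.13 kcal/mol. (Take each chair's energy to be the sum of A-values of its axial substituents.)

Chair I (carboxyl axial, acetyl axial, nitro axial): E = 3.69 kcal/mol.
Chair II (carboxyl equatorial, acetyl equatorial, nitro equatorial): E = 0.00 kcal/mol.
Chair I is the less stable (higher-energy) conformer, and in that chair the nitro group is axial.

axial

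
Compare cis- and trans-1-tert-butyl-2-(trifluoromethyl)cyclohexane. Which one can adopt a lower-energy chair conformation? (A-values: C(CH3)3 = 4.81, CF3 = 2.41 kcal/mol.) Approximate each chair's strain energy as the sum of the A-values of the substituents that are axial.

At 1,2 positions (parity opposite): cis → (a,e or e,a); trans → (e,e or a,a).
Best chair for cis: E = 2.41 kcal/mol; best chair for trans: E = 0.00 kcal/mol.
The trans isomer is lower by 2.41 kcal/mol.

trans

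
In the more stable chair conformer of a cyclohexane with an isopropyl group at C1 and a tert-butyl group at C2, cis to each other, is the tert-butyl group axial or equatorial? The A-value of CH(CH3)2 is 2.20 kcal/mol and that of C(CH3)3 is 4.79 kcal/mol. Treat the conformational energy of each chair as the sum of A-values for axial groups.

C1 and C2 have opposite parity, so for the cis isomer the two substituents are one axial and one equatorial in each chair.
Chair I (isopropyl axial, tert-butyl equatorial): E = 2.20 kcal/mol.
Chair II (isopropyl equatorial, tert-butyl axial): E = 4.79 kcal/mol.
Chair I is the more stable (lower-energy) conformer, and in that chair the tert-butyl group is equatorial.

equatorial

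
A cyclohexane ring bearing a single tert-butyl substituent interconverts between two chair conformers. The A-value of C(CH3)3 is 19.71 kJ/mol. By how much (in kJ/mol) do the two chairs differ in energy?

19.71 kJ/mol

A monosubstituted cyclohexane has one chair with the tert-butyl group axial (E = A = 19.71 kJ/mol) and one with it equatorial (E = 0).
ΔE = 19.71 − 0 = 19.71 kJ/mol.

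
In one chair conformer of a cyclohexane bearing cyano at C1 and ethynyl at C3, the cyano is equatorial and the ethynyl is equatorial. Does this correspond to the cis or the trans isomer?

C1 and C3 have the same parity, so their axial bonds point in the same direction.
With same-parity carbons, two substituents on the same face are both axial or both equatorial; opposite faces give one of each.
Here the groups are equatorial/equatorial → same face → cis.

cis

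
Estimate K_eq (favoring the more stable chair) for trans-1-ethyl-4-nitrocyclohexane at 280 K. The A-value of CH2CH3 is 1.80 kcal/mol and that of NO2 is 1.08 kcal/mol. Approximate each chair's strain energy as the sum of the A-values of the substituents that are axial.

K ≈ 177

C1 and C4 have opposite parity, so for the trans isomer the two substituents are e,e in one chair and a,a in the other.
Chair I (ethyl axial, nitro axial): E = 2.88 kcal/mol; chair II (ethyl equatorial, nitro equatorial): E = 0.00 kcal/mol.
ΔG = 2.88 kcal/mol between the two chairs.
K = exp(ΔG/RT) with R = 1.987×10⁻³ kcal mol⁻¹ K⁻¹ and T = 280 K gives K ≈ 177.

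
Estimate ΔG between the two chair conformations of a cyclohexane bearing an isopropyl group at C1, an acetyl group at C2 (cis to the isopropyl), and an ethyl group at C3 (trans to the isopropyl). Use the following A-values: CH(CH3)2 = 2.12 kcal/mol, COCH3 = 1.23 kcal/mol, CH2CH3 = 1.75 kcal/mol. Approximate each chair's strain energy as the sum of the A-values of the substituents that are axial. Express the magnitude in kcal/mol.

0.86 kcal/mol

Chair I (isopropyl axial, acetyl equatorial, ethyl equatorial): E = 2.12 kcal/mol.
Chair II (isopropyl equatorial, acetyl axial, ethyl axial): E = 2.98 kcal/mol.
ΔE = 2.98 − 2.12 = 0.86 kcal/mol; chair I is more stable.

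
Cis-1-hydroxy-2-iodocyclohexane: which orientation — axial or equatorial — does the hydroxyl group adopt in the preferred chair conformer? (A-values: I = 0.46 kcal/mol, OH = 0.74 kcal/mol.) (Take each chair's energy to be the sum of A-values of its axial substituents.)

C1 and C2 have opposite parity, so for the cis isomer the two substituents are one axial and one equatorial in each chair.
Chair I (iodo axial, hydroxyl equatorial): E = 0.46 kcal/mol.
Chair II (iodo equatorial, hydroxyl axial): E = 0.74 kcal/mol.
Chair I is the more stable (lower-energy) conformer, and in that chair the hydroxyl group is equatorial.

equatorial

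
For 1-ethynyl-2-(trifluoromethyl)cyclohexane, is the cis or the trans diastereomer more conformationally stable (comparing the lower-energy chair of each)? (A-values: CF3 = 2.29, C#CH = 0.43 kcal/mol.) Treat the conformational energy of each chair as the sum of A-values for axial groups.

trans

At 1,2 positions (parity opposite): cis → (a,e or e,a); trans → (e,e or a,a).
Best chair for cis: E = 0.43 kcal/mol; best chair for trans: E = 0.00 kcal/mol.
The trans isomer is lower by 0.43 kcal/mol.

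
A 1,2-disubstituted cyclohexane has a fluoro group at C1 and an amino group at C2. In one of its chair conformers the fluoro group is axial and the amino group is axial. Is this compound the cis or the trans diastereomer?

trans

C1 and C2 have opposite parity, so their axial bonds point in opposite directions.
With opposite-parity carbons, two substituents on the same face are one axial and one equatorial; opposite faces give both axial or both equatorial.
Here the groups are axial/axial → opposite face → trans.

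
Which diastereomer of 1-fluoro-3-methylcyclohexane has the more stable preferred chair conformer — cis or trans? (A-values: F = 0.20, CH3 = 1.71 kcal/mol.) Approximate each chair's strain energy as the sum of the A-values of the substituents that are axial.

At 1,3 positions (parity same): cis → (e,e or a,a); trans → (a,e or e,a).
Best chair for cis: E = 0.00 kcal/mol; best chair for trans: E = 0.20 kcal/mol.
The cis isomer is lower by 0.20 kcal/mol.

cis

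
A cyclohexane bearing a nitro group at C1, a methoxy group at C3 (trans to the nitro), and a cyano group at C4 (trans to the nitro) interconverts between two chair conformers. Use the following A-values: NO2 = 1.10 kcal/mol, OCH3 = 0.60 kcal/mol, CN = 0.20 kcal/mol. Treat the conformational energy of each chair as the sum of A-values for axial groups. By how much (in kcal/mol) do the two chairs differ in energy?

0.70 kcal/mol

Chair I (nitro axial, methoxy equatorial, cyano axial): E = 1.30 kcal/mol.
Chair II (nitro equatorial, methoxy axial, cyano equatorial): E = 0.60 kcal/mol.
ΔE = 1.30 − 0.60 = 0.70 kcal/mol; chair II is more stable.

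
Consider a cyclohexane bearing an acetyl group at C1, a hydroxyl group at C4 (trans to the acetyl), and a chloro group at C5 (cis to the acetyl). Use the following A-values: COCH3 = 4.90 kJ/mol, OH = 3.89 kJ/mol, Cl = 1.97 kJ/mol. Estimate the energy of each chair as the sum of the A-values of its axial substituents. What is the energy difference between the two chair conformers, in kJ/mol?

10.76 kJ/mol

Chair I (acetyl axial, hydroxyl axial, chloro axial): E = 10.76 kJ/mol.
Chair II (acetyl equatorial, hydroxyl equatorial, chloro equatorial): E = 0.00 kJ/mol.
ΔE = 10.76 − 0.00 = 10.76 kJ/mol; chair II is more stable.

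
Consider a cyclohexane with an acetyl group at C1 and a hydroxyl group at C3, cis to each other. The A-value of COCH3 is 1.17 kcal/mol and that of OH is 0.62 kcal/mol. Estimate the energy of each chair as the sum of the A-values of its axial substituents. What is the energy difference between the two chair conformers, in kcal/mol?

1.79 kcal/mol

C1 and C3 have the same parity, so for the cis isomer the two substituents are e,e in one chair and a,a in the other.
Chair I (acetyl axial, hydroxyl axial): E = 1.79 kcal/mol.
Chair II (acetyl equatorial, hydroxyl equatorial): E = 0.00 kcal/mol.
ΔE = 1.79 − 0.00 = 1.79 kcal/mol; chair II is more stable.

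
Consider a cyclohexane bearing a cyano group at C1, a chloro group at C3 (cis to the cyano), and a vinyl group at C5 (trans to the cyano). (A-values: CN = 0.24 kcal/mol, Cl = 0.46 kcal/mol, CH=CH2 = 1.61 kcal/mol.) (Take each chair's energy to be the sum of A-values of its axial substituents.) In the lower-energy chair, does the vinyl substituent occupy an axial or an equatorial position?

equatorial

Chair I (cyano axial, chloro axial, vinyl equatorial): E = 0.70 kcal/mol.
Chair II (cyano equatorial, chloro equatorial, vinyl axial): E = 1.61 kcal/mol.
Chair I is the more stable (lower-energy) conformer, and in that chair the vinyl group is equatorial.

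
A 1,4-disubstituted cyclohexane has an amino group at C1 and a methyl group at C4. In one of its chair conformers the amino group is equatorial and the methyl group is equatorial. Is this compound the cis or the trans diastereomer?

trans

C1 and C4 have opposite parity, so their axial bonds point in opposite directions.
With opposite-parity carbons, two substituents on the same face are one axial and one equatorial; opposite faces give both axial or both equatorial.
Here the groups are equatorial/equatorial → opposite face → trans.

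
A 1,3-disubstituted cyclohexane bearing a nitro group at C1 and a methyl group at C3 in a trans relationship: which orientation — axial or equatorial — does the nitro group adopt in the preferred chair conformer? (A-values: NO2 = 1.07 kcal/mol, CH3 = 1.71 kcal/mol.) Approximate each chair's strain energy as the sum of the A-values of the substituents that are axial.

C1 and C3 have the same parity, so for the trans isomer the two substituents are one axial and one equatorial in each chair.
Chair I (nitro axial, methyl equatorial): E = 1.07 kcal/mol.
Chair II (nitro equatorial, methyl axial): E = 1.71 kcal/mol.
Chair I is the more stable (lower-energy) conformer, and in that chair the nitro group is axial.

axial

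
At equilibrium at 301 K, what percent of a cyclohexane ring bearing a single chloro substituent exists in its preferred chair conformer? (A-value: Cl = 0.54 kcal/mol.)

One chair has the chloro group axial (E = 0.54 kcal/mol) and the other has it equatorial (E = 0).
ΔG = 0.54 kcal/mol between the two chairs.
K = exp(ΔG/RT) with R = 1.987×10⁻³ kcal mol⁻¹ K⁻¹ and T = 301 K gives K ≈ 2.47.
Fraction in the lower-energy chair = K/(K+1) = 71.2%.

71.2%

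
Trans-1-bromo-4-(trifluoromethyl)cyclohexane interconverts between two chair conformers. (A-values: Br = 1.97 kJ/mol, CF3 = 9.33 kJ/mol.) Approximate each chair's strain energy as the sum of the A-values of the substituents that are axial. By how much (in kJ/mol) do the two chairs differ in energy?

11.30 kJ/mol

C1 and C4 have opposite parity, so for the trans isomer the two substituents are e,e in one chair and a,a in the other.
Chair I (bromo axial, trifluoromethyl axial): E = 11.30 kJ/mol.
Chair II (bromo equatorial, trifluoromethyl equatorial): E = 0.00 kJ/mol.
ΔE = 11.30 − 0.00 = 11.30 kJ/mol; chair II is more stable.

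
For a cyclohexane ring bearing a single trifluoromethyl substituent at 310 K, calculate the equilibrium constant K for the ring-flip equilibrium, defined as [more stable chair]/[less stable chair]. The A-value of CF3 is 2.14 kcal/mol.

K ≈ 32.3

One chair has the trifluoromethyl group axial (E = 2.14 kcal/mol) and the other has it equatorial (E = 0).
ΔG = 2.14 kcal/mol between the two chairs.
K = exp(ΔG/RT) with R = 1.987×10⁻³ kcal mol⁻¹ K⁻¹ and T = 310 K gives K ≈ 32.3.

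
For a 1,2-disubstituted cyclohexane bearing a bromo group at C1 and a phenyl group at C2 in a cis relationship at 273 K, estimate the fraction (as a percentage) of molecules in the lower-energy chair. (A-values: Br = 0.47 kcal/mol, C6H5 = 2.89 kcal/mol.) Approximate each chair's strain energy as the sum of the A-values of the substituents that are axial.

98.9%

C1 and C2 have opposite parity, so for the cis isomer the two substituents are one axial and one equatorial in each chair.
Chair I (bromo axial, phenyl equatorial): E = 0.47 kcal/mol; chair II (bromo equatorial, phenyl axial): E = 2.89 kcal/mol.
ΔG = 2.42 kcal/mol between the two chairs.
K = exp(ΔG/RT) with R = 1.987×10⁻³ kcal mol⁻¹ K⁻¹ and T = 273 K gives K ≈ 86.6.
Fraction in the lower-energy chair = K/(K+1) = 98.9%.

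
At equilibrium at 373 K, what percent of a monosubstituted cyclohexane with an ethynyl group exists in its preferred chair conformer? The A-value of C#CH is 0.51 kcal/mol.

66.6%

One chair has the ethynyl group axial (E = 0.51 kcal/mol) and the other has it equatorial (E = 0).
ΔG = 0.51 kcal/mol between the two chairs.
K = exp(ΔG/RT) with R = 1.987×10⁻³ kcal mol⁻¹ K⁻¹ and T = 373 K gives K ≈ 1.99.
Fraction in the lower-energy chair = K/(K+1) = 66.6%.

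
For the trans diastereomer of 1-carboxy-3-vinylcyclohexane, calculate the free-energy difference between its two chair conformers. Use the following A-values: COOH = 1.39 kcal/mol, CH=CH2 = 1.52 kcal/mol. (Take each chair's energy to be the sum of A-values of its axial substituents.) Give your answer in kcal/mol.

0.13 kcal/mol

C1 and C3 have the same parity, so for the trans isomer the two substituents are one axial and one equatorial in each chair.
Chair I (carboxyl axial, vinyl equatorial): E = 1.39 kcal/mol.
Chair II (carboxyl equatorial, vinyl axial): E = 1.52 kcal/mol.
ΔE = 1.52 − 1.39 = 0.13 kcal/mol; chair I is more stable.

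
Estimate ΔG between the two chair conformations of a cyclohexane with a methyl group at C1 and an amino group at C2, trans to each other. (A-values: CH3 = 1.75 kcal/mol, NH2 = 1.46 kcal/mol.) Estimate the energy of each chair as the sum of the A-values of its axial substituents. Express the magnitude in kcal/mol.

C1 and C2 have opposite parity, so for the trans isomer the two substituents are e,e in one chair and a,a in the other.
Chair I (methyl axial, amino axial): E = 3.21 kcal/mol.
Chair II (methyl equatorial, amino equatorial): E = 0.00 kcal/mol.
ΔE = 3.21 − 0.00 = 3.21 kcal/mol; chair II is more stable.

3.21 kcal/mol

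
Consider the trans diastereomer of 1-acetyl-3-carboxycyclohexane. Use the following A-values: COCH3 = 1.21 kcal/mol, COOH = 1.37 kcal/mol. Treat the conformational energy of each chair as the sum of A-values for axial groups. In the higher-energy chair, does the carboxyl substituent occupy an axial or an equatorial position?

axial

C1 and C3 have the same parity, so for the trans isomer the two substituents are one axial and one equatorial in each chair.
Chair I (acetyl axial, carboxyl equatorial): E = 1.21 kcal/mol.
Chair II (acetyl equatorial, carboxyl axial): E = 1.37 kcal/mol.
Chair II is the less stable (higher-energy) conformer, and in that chair the carboxyl group is axial.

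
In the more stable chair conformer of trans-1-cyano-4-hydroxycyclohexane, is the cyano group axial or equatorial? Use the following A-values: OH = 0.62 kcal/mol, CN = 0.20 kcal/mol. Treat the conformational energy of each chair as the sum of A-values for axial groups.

C1 and C4 have opposite parity, so for the trans isomer the two substituents are e,e in one chair and a,a in the other.
Chair I (hydroxyl axial, cyano axial): E = 0.82 kcal/mol.
Chair II (hydroxyl equatorial, cyano equatorial): E = 0.00 kcal/mol.
Chair II is the more stable (lower-energy) conformer, and in that chair the cyano group is equatorial.

equatorial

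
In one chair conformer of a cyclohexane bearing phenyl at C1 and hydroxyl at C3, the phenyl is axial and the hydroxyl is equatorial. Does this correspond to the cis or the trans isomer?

C1 and C3 have the same parity, so their axial bonds point in the same direction.
With same-parity carbons, two substituents on the same face are both axial or both equatorial; opposite faces give one of each.
Here the groups are axial/equatorial → opposite face → trans.

trans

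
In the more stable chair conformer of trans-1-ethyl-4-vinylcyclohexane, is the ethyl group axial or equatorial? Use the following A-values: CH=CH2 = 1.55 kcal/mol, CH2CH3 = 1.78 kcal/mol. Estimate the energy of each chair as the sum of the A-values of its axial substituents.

equatorial

C1 and C4 have opposite parity, so for the trans isomer the two substituents are e,e in one chair and a,a in the other.
Chair I (vinyl axial, ethyl axial): E = 3.33 kcal/mol.
Chair II (vinyl equatorial, ethyl equatorial): E = 0.00 kcal/mol.
Chair II is the more stable (lower-energy) conformer, and in that chair the ethyl group is equatorial.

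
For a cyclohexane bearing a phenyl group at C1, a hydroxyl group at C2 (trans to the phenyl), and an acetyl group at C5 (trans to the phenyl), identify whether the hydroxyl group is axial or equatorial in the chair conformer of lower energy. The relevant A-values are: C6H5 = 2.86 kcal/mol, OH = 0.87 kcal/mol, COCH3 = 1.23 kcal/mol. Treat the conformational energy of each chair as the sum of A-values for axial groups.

equatorial

Chair I (phenyl axial, hydroxyl axial, acetyl equatorial): E = 3.73 kcal/mol.
Chair II (phenyl equatorial, hydroxyl equatorial, acetyl axial): E = 1.23 kcal/mol.
Chair II is the more stable (lower-energy) conformer, and in that chair the hydroxyl group is equatorial.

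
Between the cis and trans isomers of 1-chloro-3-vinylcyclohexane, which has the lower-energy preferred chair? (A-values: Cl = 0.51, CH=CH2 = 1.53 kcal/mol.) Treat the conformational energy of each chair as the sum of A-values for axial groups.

At 1,3 positions (parity same): cis → (e,e or a,a); trans → (a,e or e,a).
Best chair for cis: E = 0.00 kcal/mol; best chair for trans: E = 0.51 kcal/mol.
The cis isomer is lower by 0.51 kcal/mol.

cis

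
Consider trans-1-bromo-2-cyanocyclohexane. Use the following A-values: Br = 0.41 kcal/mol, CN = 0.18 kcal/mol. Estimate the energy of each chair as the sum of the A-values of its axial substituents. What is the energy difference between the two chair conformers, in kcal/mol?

C1 and C2 have opposite parity, so for the trans isomer the two substituents are e,e in one chair and a,a in the other.
Chair I (bromo axial, cyano axial): E = 0.59 kcal/mol.
Chair II (bromo equatorial, cyano equatorial): E = 0.00 kcal/mol.
ΔE = 0.59 − 0.00 = 0.59 kcal/mol; chair II is more stable.

0.59 kcal/mol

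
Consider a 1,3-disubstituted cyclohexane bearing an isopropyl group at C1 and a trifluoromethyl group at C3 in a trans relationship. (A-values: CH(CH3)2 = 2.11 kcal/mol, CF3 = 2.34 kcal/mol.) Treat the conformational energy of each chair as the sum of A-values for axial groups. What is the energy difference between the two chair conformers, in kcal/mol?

0.23 kcal/mol

C1 and C3 have the same parity, so for the trans isomer the two substituents are one axial and one equatorial in each chair.
Chair I (isopropyl axial, trifluoromethyl equatorial): E = 2.11 kcal/mol.
Chair II (isopropyl equatorial, trifluoromethyl axial): E = 2.34 kcal/mol.
ΔE = 2.34 − 2.11 = 0.23 kcal/mol; chair I is more stable.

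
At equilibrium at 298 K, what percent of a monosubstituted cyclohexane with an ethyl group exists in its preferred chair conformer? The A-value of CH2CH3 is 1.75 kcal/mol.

One chair has the ethyl group axial (E = 1.75 kcal/mol) and the other has it equatorial (E = 0).
ΔG = 1.75 kcal/mol between the two chairs.
K = exp(ΔG/RT) with R = 1.987×10⁻³ kcal mol⁻¹ K⁻¹ and T = 298 K gives K ≈ 19.2.
Fraction in the lower-energy chair = K/(K+1) = 95.1%.

95.1%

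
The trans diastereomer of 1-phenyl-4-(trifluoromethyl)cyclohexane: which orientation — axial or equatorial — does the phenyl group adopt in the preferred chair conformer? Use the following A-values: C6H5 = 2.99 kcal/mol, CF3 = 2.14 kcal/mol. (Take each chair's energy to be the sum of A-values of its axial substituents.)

C1 and C4 have opposite parity, so for the trans isomer the two substituents are e,e in one chair and a,a in the other.
Chair I (phenyl axial, trifluoromethyl axial): E = 5.13 kcal/mol.
Chair II (phenyl equatorial, trifluoromethyl equatorial): E = 0.00 kcal/mol.
Chair II is the more stable (lower-energy) conformer, and in that chair the phenyl group is equatorial.

equatorial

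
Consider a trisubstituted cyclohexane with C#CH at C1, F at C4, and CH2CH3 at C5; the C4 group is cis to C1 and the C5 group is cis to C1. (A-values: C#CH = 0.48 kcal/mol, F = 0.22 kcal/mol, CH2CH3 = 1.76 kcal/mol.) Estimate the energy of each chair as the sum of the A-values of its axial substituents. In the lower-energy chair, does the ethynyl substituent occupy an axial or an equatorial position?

equatorial

Chair I (ethynyl axial, fluoro equatorial, ethyl axial): E = 2.24 kcal/mol.
Chair II (ethynyl equatorial, fluoro axial, ethyl equatorial): E = 0.22 kcal/mol.
Chair II is the more stable (lower-energy) conformer, and in that chair the ethynyl group is equatorial.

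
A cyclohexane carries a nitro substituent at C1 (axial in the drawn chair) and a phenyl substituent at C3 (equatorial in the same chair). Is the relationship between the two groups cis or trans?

trans

C1 and C3 have the same parity, so their axial bonds point in the same direction.
With same-parity carbons, two substituents on the same face are both axial or both equatorial; opposite faces give one of each.
Here the groups are axial/equatorial → opposite face → trans.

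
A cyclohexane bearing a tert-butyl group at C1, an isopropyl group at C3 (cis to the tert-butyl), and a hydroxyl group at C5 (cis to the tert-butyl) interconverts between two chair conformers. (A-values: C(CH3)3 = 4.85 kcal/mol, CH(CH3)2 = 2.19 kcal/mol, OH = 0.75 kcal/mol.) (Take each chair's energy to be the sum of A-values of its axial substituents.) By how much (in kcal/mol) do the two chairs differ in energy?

Chair I (tert-butyl axial, isopropyl axial, hydroxyl axial): E = 7.79 kcal/mol.
Chair II (tert-butyl equatorial, isopropyl equatorial, hydroxyl equatorial): E = 0.00 kcal/mol.
ΔE = 7.79 − 0.00 = 7.79 kcal/mol; chair II is more stable.

7.79 kcal/mol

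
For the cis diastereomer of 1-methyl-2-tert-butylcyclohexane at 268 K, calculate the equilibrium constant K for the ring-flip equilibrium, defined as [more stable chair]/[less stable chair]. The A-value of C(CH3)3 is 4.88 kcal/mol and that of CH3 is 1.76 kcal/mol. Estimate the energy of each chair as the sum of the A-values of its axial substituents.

K ≈ 350

C1 and C2 have opposite parity, so for the cis isomer the two substituents are one axial and one equatorial in each chair.
Chair I (tert-butyl axial, methyl equatorial): E = 4.88 kcal/mol; chair II (tert-butyl equatorial, methyl axial): E = 1.76 kcal/mol.
ΔG = 3.12 kcal/mol between the two chairs.
K = exp(ΔG/RT) with R = 1.987×10⁻³ kcal mol⁻¹ K⁻¹ and T = 268 K gives K ≈ 350.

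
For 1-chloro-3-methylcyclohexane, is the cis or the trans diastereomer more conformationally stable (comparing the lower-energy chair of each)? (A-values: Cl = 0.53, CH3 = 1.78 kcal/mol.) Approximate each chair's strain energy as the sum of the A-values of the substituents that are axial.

cis

At 1,3 positions (parity same): cis → (e,e or a,a); trans → (a,e or e,a).
Best chair for cis: E = 0.00 kcal/mol; best chair for trans: E = 0.53 kcal/mol.
The cis isomer is lower by 0.53 kcal/mol.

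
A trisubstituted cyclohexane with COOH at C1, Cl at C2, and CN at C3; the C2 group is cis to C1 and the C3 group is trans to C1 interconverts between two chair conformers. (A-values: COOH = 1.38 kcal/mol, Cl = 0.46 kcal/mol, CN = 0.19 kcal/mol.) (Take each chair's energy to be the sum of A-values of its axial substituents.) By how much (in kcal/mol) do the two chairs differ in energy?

Chair I (carboxyl axial, chloro equatorial, cyano equatorial): E = 1.38 kcal/mol.
Chair II (carboxyl equatorial, chloro axial, cyano axial): E = 0.65 kcal/mol.
ΔE = 1.38 − 0.65 = 0.73 kcal/mol; chair II is more stable.

0.73 kcal/mol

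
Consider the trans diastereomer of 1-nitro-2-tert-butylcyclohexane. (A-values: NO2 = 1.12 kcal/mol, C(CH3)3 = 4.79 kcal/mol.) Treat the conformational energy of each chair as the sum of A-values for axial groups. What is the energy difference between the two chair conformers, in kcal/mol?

C1 and C2 have opposite parity, so for the trans isomer the two substituents are e,e in one chair and a,a in the other.
Chair I (nitro axial, tert-butyl axial): E = 5.91 kcal/mol.
Chair II (nitro equatorial, tert-butyl equatorial): E = 0.00 kcal/mol.
ΔE = 5.91 − 0.00 = 5.91 kcal/mol; chair II is more stable.

5.91 kcal/mol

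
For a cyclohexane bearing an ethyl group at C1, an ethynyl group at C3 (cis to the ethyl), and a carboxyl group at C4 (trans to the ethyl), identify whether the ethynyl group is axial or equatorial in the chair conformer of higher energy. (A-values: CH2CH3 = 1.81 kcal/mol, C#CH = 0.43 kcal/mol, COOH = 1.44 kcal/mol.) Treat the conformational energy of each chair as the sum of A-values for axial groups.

Chair I (ethyl axial, ethynyl axial, carboxyl axial): E = 3.68 kcal/mol.
Chair II (ethyl equatorial, ethynyl equatorial, carboxyl equatorial): E = 0.00 kcal/mol.
Chair I is the less stable (higher-energy) conformer, and in that chair the ethynyl group is axial.

axial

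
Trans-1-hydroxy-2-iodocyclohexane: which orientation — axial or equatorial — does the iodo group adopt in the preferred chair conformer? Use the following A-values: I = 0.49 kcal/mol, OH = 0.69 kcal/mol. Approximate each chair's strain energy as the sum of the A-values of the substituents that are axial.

equatorial

C1 and C2 have opposite parity, so for the trans isomer the two substituents are e,e in one chair and a,a in the other.
Chair I (iodo axial, hydroxyl axial): E = 1.18 kcal/mol.
Chair II (iodo equatorial, hydroxyl equatorial): E = 0.00 kcal/mol.
Chair II is the more stable (lower-energy) conformer, and in that chair the iodo group is equatorial.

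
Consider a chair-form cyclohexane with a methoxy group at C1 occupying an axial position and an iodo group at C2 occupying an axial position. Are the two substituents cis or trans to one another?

C1 and C2 have opposite parity, so their axial bonds point in opposite directions.
With opposite-parity carbons, two substituents on the same face are one axial and one equatorial; opposite faces give both axial or both equatorial.
Here the groups are axial/axial → opposite face → trans.

trans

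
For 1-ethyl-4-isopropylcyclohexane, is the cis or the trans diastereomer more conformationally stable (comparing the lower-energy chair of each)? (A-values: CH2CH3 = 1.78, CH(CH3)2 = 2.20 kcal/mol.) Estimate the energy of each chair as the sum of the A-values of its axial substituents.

trans

At 1,4 positions (parity opposite): cis → (a,e or e,a); trans → (e,e or a,a).
Best chair for cis: E = 1.78 kcal/mol; best chair for trans: E = 0.00 kcal/mol.
The trans isomer is lower by 1.78 kcal/mol.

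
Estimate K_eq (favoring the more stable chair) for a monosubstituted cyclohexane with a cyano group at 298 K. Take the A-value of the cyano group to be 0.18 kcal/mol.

One chair has the cyano group axial (E = 0.18 kcal/mol) and the other has it equatorial (E = 0).
ΔG = 0.18 kcal/mol between the two chairs.
K = exp(ΔG/RT) with R = 1.987×10⁻³ kcal mol⁻¹ K⁻¹ and T = 298 K gives K ≈ 1.36.

K ≈ 1.36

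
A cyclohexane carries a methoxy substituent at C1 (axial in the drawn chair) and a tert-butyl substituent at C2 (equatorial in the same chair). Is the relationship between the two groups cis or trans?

C1 and C2 have opposite parity, so their axial bonds point in opposite directions.
With opposite-parity carbons, two substituents on the same face are one axial and one equatorial; opposite faces give both axial or both equatorial.
Here the groups are axial/equatorial → same face → cis.

cis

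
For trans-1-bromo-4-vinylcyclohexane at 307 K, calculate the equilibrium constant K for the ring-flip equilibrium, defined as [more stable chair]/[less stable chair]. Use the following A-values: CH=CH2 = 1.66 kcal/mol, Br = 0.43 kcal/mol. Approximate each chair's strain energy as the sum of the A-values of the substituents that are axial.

K ≈ 30.8

C1 and C4 have opposite parity, so for the trans isomer the two substituents are e,e in one chair and a,a in the other.
Chair I (vinyl axial, bromo axial): E = 2.09 kcal/mol; chair II (vinyl equatorial, bromo equatorial): E = 0.00 kcal/mol.
ΔG = 2.09 kcal/mol between the two chairs.
K = exp(ΔG/RT) with R = 1.987×10⁻³ kcal mol⁻¹ K⁻¹ and T = 307 K gives K ≈ 30.8.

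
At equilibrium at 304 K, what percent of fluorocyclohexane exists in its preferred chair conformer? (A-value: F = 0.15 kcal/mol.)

One chair has the fluoro group axial (E = 0.15 kcal/mol) and the other has it equatorial (E = 0).
ΔG = 0.15 kcal/mol between the two chairs.
K = exp(ΔG/RT) with R = 1.987×10⁻³ kcal mol⁻¹ K⁻¹ and T = 304 K gives K ≈ 1.28.
Fraction in the lower-energy chair = K/(K+1) = 56.2%.

56.2%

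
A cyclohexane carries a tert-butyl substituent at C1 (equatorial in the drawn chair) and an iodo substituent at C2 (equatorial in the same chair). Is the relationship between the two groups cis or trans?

trans

C1 and C2 have opposite parity, so their axial bonds point in opposite directions.
With opposite-parity carbons, two substituents on the same face are one axial and one equatorial; opposite faces give both axial or both equatorial.
Here the groups are equatorial/equatorial → opposite face → trans.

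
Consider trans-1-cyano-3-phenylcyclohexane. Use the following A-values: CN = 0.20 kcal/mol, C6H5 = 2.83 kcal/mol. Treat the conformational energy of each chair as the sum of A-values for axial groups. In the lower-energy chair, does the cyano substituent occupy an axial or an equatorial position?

axial

C1 and C3 have the same parity, so for the trans isomer the two substituents are one axial and one equatorial in each chair.
Chair I (cyano axial, phenyl equatorial): E = 0.20 kcal/mol.
Chair II (cyano equatorial, phenyl axial): E = 2.83 kcal/mol.
Chair I is the more stable (lower-energy) conformer, and in that chair the cyano group is axial.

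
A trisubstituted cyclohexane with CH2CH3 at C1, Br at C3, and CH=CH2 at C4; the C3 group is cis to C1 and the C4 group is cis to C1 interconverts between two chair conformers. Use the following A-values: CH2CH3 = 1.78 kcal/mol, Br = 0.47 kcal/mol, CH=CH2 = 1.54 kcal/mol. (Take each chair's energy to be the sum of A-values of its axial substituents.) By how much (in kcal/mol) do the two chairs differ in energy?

0.71 kcal/mol

Chair I (ethyl axial, bromo axial, vinyl equatorial): E = 2.25 kcal/mol.
Chair II (ethyl equatorial, bromo equatorial, vinyl axial): E = 1.54 kcal/mol.
ΔE = 2.25 − 1.54 = 0.71 kcal/mol; chair II is more stable.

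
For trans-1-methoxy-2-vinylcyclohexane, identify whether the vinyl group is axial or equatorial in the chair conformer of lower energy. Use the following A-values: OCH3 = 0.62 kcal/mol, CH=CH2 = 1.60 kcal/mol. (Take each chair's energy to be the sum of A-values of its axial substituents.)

C1 and C2 have opposite parity, so for the trans isomer the two substituents are e,e in one chair and a,a in the other.
Chair I (methoxy axial, vinyl axial): E = 2.22 kcal/mol.
Chair II (methoxy equatorial, vinyl equatorial): E = 0.00 kcal/mol.
Chair II is the more stable (lower-energy) conformer, and in that chair the vinyl group is equatorial.

equatorial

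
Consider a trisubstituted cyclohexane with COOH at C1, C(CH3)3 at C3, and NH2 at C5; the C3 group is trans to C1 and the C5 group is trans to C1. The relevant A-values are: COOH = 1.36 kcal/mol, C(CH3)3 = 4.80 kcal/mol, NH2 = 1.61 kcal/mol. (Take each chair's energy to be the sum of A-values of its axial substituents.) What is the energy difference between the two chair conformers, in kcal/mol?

Chair I (carboxyl axial, tert-butyl equatorial, amino equatorial): E = 1.36 kcal/mol.
Chair II (carboxyl equatorial, tert-butyl axial, amino axial): E = 6.41 kcal/mol.
ΔE = 6.41 − 1.36 = 5.05 kcal/mol; chair I is more stable.

5.05 kcal/mol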